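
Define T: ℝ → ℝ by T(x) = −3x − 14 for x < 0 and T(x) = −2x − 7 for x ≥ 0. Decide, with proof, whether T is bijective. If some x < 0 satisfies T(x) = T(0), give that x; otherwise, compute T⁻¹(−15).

-7/3

Both pieces are strictly decreasing (slopes −3 and −2), so each is injective on its own interval.
The left piece maps (−∞, 0) onto (−14, ∞); the right piece maps [0, ∞) onto (−∞, −7].
These images overlap. In particular T(0) = −7 (right piece), and solving −3x − 14 = −7 on the left piece gives x = −7/3 < 0.
So T(−7/3) = T(0) with −7/3 ≠ 0, and T is not injective, hence not bijective. This x = −7/3 is the requested value below 0.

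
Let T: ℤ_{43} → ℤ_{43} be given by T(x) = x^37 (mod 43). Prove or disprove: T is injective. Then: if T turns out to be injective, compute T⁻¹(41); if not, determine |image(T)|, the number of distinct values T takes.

16

Since 43 is prime, the nonzero elements of ℤ_{43} form a cyclic group of order 42.
As gcd(37, 42) = 1, raising to the 37th power is a bijection on this group: if a^37 ≡ b^37 then (ab^{−1})^37 = 1, and the only element of order dividing gcd(37, 42) = 1 is 1, so a = b.
With T(0) = 0 this makes T injective on all of ℤ_{43}, hence bijective (finite equal-size domain and codomain). In particular T is injective.
Since T is injective, we find the preimage of 41. The inverse of x ↦ x^37 on (ℤ_{43})^× is x ↦ x^25, because 37·25 = 925 = 22·42 + 1 ≡ 1 (mod 42) and x^{42} = 1 for x ≠ 0 (Fermat). So T⁻¹(41) = 41^25 mod 43.
Repeated squaring mod 43: 41^1 ≡ 41, 41^2 ≡ 41² = 1681 ≡ 4, 41^4 ≡ 4² = 16, 41^8 ≡ 16² = 256 ≡ 41, 41^16 ≡ 41² = 1681 ≡ 4. Since 25 = 16 + 8 + 1, 41^25 ≡ 4·41·41: 4·41 = 164 ≡ 35, then 35·41 = 1435 ≡ 16. So 41^25 ≡ 16 (mod 43).
Hence T⁻¹(41) = 16.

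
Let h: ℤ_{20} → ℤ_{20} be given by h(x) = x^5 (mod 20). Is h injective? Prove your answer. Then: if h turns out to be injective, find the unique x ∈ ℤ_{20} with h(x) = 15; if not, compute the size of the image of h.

15

h(0) = 0^5 = 0.
h(10): Repeated squaring mod 20: 10^1 ≡ 10, 10^2 ≡ 10² = 100 ≡ 0, 10^4 ≡ 0² = 0. Since 5 = 4 + 1, 10^5 ≡ 0·10: 0·10 = 0. So 10^5 ≡ 0 (mod 20).
So h(0) = h(10) = 0 while 0 ≠ 10, thus h is not injective.
Since h is not injective, we determine |image(h)|. Computing x^5 mod 20 for each x (by repeated squaring, reducing mod 20 at every step), the values h(0), h(1), …, h(19) are: 0, 1, 12, 3, 4, 5, 16, 7, 8, 9, 0, 11, 12, 13, 4, 15, 16, 17, 8, 19.
The distinct values are {0, 1, 3, 4, 5, 7, 8, 9, 11, 12, 13, 15, 16, 17, 19}; there are 15 of them.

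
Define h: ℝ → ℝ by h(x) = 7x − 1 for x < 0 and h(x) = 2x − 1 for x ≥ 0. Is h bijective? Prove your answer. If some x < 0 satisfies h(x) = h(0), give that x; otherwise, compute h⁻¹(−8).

Both pieces are strictly increasing (slopes 7 and 2), so each is injective on its own interval.
The left piece maps (−∞, 0) onto (−∞, −1); the right piece maps [0, ∞) onto [−1, ∞).
Since −1 = −1, the images partition ℝ: h is injective and surjective, hence bijective.
Because the two images are disjoint, no x < 0 has h(x) = h(0), so we compute h⁻¹(−8): −8 lies in (−∞, −1), so solve 7x − 1 = −8: x = (−8 + 1)/7 = −1.

-1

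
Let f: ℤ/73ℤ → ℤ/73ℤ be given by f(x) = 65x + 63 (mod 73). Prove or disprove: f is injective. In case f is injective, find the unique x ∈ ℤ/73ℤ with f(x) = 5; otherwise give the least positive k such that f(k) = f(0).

Suppose f(u) = f(v) in ℤ/73ℤ. Then 65u + 63 ≡ 65v + 63 (mod 73), hence 65(u − v) ≡ 0 (mod 73).
Since gcd(65, 73) = 1, 65 is invertible modulo 73, thus u − v ≡ 0 (mod 73), i.e. u = v.
So f is injective.
We now compute 65⁻¹ mod 73 explicitly. Euclid's algorithm: 73 = 1·65 + 8, 65 = 8·8 + 1; back-substituting gives 1 = 9·65 − 8·73, so 65⁻¹ ≡ 9 (mod 73).
Since f is injective, we compute f⁻¹(5): solve 65x + 63 ≡ 5 (mod 73), i.e. 65x ≡ 15 (mod 73).
Multiplying by 65⁻¹ = 9 gives x ≡ 9·15 = 135 = 1·73 + 62 ≡ 62 (mod 73).
Check: f(62) = 65·62 + 63 = 4093 = 56·73 + 5 ≡ 5 (mod 73).

62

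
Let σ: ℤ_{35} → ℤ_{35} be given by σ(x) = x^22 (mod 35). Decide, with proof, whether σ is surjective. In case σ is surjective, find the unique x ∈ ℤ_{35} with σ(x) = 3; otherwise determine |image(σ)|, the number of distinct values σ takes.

σ(1) = 1^22 = 1.
σ(6): Repeated squaring mod 35: 6^1 ≡ 6, 6^2 ≡ 6² = 36 ≡ 1, 6^4 ≡ 1² = 1, 6^8 ≡ 1² = 1, 6^16 ≡ 1² = 1. Since 22 = 16 + 4 + 2, 6^22 ≡ 1·1·1: 1·1 = 1, then 1·1 = 1. So 6^22 ≡ 1 (mod 35).
So σ(1) = σ(6) = 1 while 1 ≠ 6, thus σ is not injective.
A non-injective map from the 35-element set ℤ_{35} to itself takes at most 34 distinct values, so it cannot be surjective. Thus σ is not surjective.
Since σ is not surjective, we determine |image(σ)|. Computing x^22 mod 35 for each x (by repeated squaring, reducing mod 35 at every step), the values σ(0), σ(1), …, σ(34) are: 0, 1, 9, 4, 11, 30, 1, 14, 29, 16, 25, 11, 9, 29, 21, 15, 16, 4, 4, 16, 15, 21, 29, 9, 11, 25, 16, 29, 14, 1, 30, 11, 4, 9, 1.
The distinct values are {0, 1, 4, 9, 11, 14, 15, 16, 21, 25, 29, 30}; there are 12 of them.

12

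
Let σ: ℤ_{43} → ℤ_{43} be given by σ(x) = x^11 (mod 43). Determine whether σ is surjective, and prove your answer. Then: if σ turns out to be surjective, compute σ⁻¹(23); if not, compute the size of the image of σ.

Since 43 is prime, the nonzero elements of ℤ_{43} form a cyclic group of order 42.
As gcd(11, 42) = 1, raising to the 11th power is a bijection on this group: if u^11 ≡ v^11 then (uv^{−1})^11 = 1, and the only element of order dividing gcd(11, 42) = 1 is 1, so u = v.
With σ(0) = 0 this makes σ injective on all of ℤ_{43}, hence bijective (finite equal-size domain and codomain). In particular σ is surjective.
Since σ is surjective, we find the preimage of 23. The inverse of x ↦ x^11 on (ℤ_{43})^× is x ↦ x^23, because 11·23 = 253 = 6·42 + 1 ≡ 1 (mod 42) and x^{42} = 1 for x ≠ 0 (Fermat). So σ⁻¹(23) = 23^23 mod 43.
Repeated squaring mod 43: 23^1 ≡ 23, 23^2 ≡ 23² = 529 ≡ 13, 23^4 ≡ 13² = 169 ≡ 40, 23^8 ≡ 40² = 1600 ≡ 9, 23^16 ≡ 9² = 81 ≡ 38. Since 23 = 16 + 4 + 2 + 1, 23^23 ≡ 38·40·13·23: 38·40 = 1520 ≡ 15, then 15·13 = 195 ≡ 23, then 23·23 = 529 ≡ 13. So 23^23 ≡ 13 (mod 43).
Hence σ⁻¹(23) = 13.

13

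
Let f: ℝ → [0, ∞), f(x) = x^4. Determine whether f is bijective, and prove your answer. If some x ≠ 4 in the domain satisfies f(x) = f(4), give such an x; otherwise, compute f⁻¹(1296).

-4

f(4) = 256 = (−4)^4 = f(−4) (since 4 is even), with 4 ≠ −4. So f is not injective, hence not bijective.
For the follow-up, such an x exists: taking x = −4 ∈ ℝ gives f(−4) = 256 = f(4) with −4 ≠ 4.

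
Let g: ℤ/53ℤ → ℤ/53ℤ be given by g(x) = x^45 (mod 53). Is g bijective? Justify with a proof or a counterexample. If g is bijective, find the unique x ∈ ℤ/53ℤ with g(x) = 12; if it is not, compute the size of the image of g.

Since 53 is prime, the nonzero elements of ℤ/53ℤ form a cyclic group of order 52.
As gcd(45, 52) = 1, raising to the 45th power is a bijection on this group: if x_1^45 ≡ x_2^45 then (x_1x_2^{−1})^45 = 1, and the only element of order dividing gcd(45, 52) = 1 is 1, so x_1 = x_2.
With g(0) = 0 this makes g injective on all of ℤ/53ℤ, hence bijective (finite equal-size domain and codomain). In particular g is bijective.
Since g is bijective, we find the preimage of 12. The inverse of x ↦ x^45 on (ℤ/53ℤ)^× is x ↦ x^37, because 45·37 = 1665 = 32·52 + 1 ≡ 1 (mod 52) and x^{52} = 1 for x ≠ 0 (Fermat). So g⁻¹(12) = 12^37 mod 53.
Repeated squaring mod 53: 12^1 ≡ 12, 12^2 ≡ 12² = 144 ≡ 38, 12^4 ≡ 38² = 1444 ≡ 13, 12^8 ≡ 13² = 169 ≡ 10, 12^16 ≡ 10² = 100 ≡ 47, 12^32 ≡ 47² = 2209 ≡ 36. Since 37 = 32 + 4 + 1, 12^37 ≡ 36·13·12: 36·13 = 468 ≡ 44, then 44·12 = 528 ≡ 51. So 12^37 ≡ 51 (mod 53).
Hence g⁻¹(12) = 51.

51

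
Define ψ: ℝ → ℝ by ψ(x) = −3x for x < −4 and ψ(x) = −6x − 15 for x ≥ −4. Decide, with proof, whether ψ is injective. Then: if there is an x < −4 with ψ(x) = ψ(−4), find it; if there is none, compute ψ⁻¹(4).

-19/6

Both pieces are strictly decreasing (slopes −3 and −6), so each is injective on its own interval.
The left piece maps (−∞, −4) onto (12, ∞); the right piece maps [−4, ∞) onto (−∞, 9].
These images are disjoint, so no value is attained by both pieces. So ψ is injective.
Because the two images are disjoint, no x < −4 has ψ(x) = ψ(−4), so we compute ψ⁻¹(4): 4 lies in (−∞, 9], so solve −6x − 15 = 4: x = (4 + 15)/(−6) = −19/6.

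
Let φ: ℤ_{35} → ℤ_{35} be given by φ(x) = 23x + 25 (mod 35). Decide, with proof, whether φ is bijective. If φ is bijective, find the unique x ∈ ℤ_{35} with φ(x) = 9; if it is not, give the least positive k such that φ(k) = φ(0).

13

Suppose φ(u) = φ(v) in ℤ_{35}. Then 23u + 25 ≡ 23v + 25 (mod 35), thus 23(u − v) ≡ 0 (mod 35).
Since gcd(23, 35) = 1, 23 is invertible modulo 35, hence u − v ≡ 0 (mod 35), i.e. u = v.
We now compute 23⁻¹ mod 35 explicitly. Euclid's algorithm: 35 = 1·23 + 12, 23 = 1·12 + 11, 12 = 1·11 + 1; back-substituting gives 1 = 32·23 − 21·35, so 23⁻¹ ≡ 32 (mod 35).
For any y ∈ ℤ_{35}, x = 32(y − 25) mod 35 satisfies φ(x) = 23·32(y − 25) + 25 ≡ y (since 23·32 ≡ 1 mod 35). So every y has a preimage.
Thus φ is bijective.
Since φ is bijective, we find φ⁻¹(9): we need 23x ≡ 9 − 25 ≡ 19 (mod 35). Using 23⁻¹ = 32: x ≡ 32·19 = 608 = 17·35 + 13, so x = 13.
Check: φ(13) = 23·13 + 25 = 324 = 9·35 + 9 ≡ 9 (mod 35).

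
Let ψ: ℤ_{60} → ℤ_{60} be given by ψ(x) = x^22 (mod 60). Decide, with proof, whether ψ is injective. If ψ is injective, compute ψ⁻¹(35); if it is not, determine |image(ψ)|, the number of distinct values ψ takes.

12

ψ(2): Repeated squaring mod 60: 2^1 ≡ 2, 2^2 ≡ 2² = 4, 2^4 ≡ 4² = 16, 2^8 ≡ 16² = 256 ≡ 16, 2^16 ≡ 16² = 256 ≡ 16. Since 22 = 16 + 4 + 2, 2^22 ≡ 16·16·4: 16·16 = 256 ≡ 16, then 16·4 = 64 ≡ 4. So 2^22 ≡ 4 (mod 60).
ψ(8): Repeated squaring mod 60: 8^1 ≡ 8, 8^2 ≡ 8² = 64 ≡ 4, 8^4 ≡ 4² = 16, 8^8 ≡ 16² = 256 ≡ 16, 8^16 ≡ 16² = 256 ≡ 16. Since 22 = 16 + 4 + 2, 8^22 ≡ 16·16·4: 16·16 = 256 ≡ 16, then 16·4 = 64 ≡ 4. So 8^22 ≡ 4 (mod 60).
So ψ(2) = ψ(8) = 4 while 2 ≠ 8, therefore ψ is not injective.
Since ψ is not injective, we determine |image(ψ)|. Computing x^22 mod 60 for each x (by repeated squaring, reducing mod 60 at every step), the values ψ(0), ψ(1), …, ψ(59) are: 0, 1, 4, 9, 16, 25, 36, 49, 4, 21, 40, 1, 24, 49, 16, 45, 16, 49, 24, 1, 40, 21, 4, 49, 36, 25, 16, 9, 4, 1, 0, 1, 4, 9, 16, 25, 36, 49, 4, 21, 40, 1, 24, 49, 16, 45, 16, 49, 24, 1, 40, 21, 4, 49, 36, 25, 16, 9, 4, 1.
The distinct values are {0, 1, 4, 9, 16, 21, 24, 25, 36, 40, 45, 49}; there are 12 of them.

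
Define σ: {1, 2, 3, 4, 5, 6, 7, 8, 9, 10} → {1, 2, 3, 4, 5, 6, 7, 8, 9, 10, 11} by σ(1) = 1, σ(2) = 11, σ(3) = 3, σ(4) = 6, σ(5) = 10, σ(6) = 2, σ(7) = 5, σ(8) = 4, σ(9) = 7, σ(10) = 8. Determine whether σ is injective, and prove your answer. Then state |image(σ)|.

10

The values σ(1), …, σ(10) are 1, 11, 3, 6, 10, 2, 5, 4, 7, 8 — all distinct.
So σ(a) = σ(b) only when a = b, and σ is injective.
The image of σ is {1, 2, 3, 4, 5, 6, 7, 8, 10, 11}, which has 10 elements.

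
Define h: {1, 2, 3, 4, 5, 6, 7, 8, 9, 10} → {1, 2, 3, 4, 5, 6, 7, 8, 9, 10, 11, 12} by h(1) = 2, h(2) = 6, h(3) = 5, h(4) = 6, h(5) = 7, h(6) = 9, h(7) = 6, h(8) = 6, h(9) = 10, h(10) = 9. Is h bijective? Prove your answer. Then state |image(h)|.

h(2) = 6 = h(4) with 2 ≠ 4, so h is not injective, hence not bijective.
The image of h is {2, 5, 6, 7, 9, 10}, which has 6 elements.

6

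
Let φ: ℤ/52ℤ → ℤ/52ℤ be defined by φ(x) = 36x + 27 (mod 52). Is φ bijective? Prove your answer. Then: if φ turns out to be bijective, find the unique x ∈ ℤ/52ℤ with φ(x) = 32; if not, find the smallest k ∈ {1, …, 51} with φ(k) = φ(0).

By definition, injectivity means: for all u, v in the domain, φ(u) = φ(v) implies u = v.
We have gcd(36, 52) = 4 > 1. Taking u = 0 and v = 13: φ(0) = 27 and φ(13) = 36·13 + 27 = 495 ≡ 27 (mod 52).
So φ(0) = φ(13) while 0 ≠ 13, thus φ is not injective, hence not bijective.
Since φ is not bijective, we find the least positive k with φ(k) = φ(0): this means 36k ≡ 0 (mod 52), i.e. 52 ∣ 36k. Since gcd(36, 52) = 4, dividing through by 4 this holds exactly when 13 ∣ 9k, and as gcd(9, 13) = 1, exactly when 13 ∣ k.
The smallest positive such k is 13.

13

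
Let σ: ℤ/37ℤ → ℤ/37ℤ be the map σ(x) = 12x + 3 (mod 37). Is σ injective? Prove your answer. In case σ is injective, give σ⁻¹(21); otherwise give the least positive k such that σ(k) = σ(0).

20

Recall: σ is injective if σ(u) = σ(v) implies u = v.
If σ(u) = σ(v), then 12u ≡ 12v (mod 37). Because gcd(12, 37) = 1, we may cancel 12 to get u ≡ v (mod 37).
Therefore σ is injective.
We now compute 12⁻¹ mod 37 explicitly. Euclid's algorithm: 37 = 3·12 + 1; back-substituting gives 1 = 34·12 − 11·37, so 12⁻¹ ≡ 34 (mod 37).
Since σ is injective, we find σ⁻¹(21): we need 12x ≡ 21 − 3 ≡ 18 (mod 37). Using 12⁻¹ = 34: x ≡ 34·18 = 612 = 16·37 + 20, so x = 20.
Check: σ(20) = 12·20 + 3 = 243 = 6·37 + 21 ≡ 21 (mod 37).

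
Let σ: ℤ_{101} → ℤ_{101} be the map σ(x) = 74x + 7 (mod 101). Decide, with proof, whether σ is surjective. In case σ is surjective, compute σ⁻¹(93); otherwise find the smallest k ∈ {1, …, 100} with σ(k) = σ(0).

Since gcd(74, 101) = 1, 74 is invertible modulo 101. Euclid's algorithm: 101 = 1·74 + 27, 74 = 2·27 + 20, 27 = 1·20 + 7, 20 = 2·7 + 6, 7 = 1·6 + 1; back-substituting gives 1 = 86·74 − 63·101, so 74⁻¹ ≡ 86 (mod 101).
For any y ∈ ℤ_{101}, x = 86(y − 7) mod 101 satisfies σ(x) = 74·86(y − 7) + 7 ≡ y (since 74·86 ≡ 1 mod 101). So every y has a preimage.
Thus σ is surjective.
Since σ is surjective, we find σ⁻¹(93): we need 74x ≡ 93 − 7 ≡ 86 (mod 101). Using 74⁻¹ = 86: x ≡ 86·86 = 7396 = 73·101 + 23, so x = 23.
Check: σ(23) = 74·23 + 7 = 1709 = 16·101 + 93 ≡ 93 (mod 101).

23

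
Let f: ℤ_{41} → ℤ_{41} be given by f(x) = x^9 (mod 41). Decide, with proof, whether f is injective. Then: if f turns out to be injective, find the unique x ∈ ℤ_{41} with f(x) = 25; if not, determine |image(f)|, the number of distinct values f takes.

23

Since 41 is prime, the nonzero elements of ℤ_{41} form a cyclic group of order 40.
As gcd(9, 40) = 1, raising to the 9th power is a bijection on this group: if u^9 ≡ v^9 then (uv^{−1})^9 = 1, and the only element of order dividing gcd(9, 40) = 1 is 1, so u = v.
With f(0) = 0 this makes f injective on all of ℤ_{41}, hence bijective (finite equal-size domain and codomain). In particular f is injective.
Since f is injective, we find the preimage of 25. The inverse of x ↦ x^9 on (ℤ_{41})^× is x ↦ x^9, because 9·9 = 81 = 2·40 + 1 ≡ 1 (mod 40) and x^{40} = 1 for x ≠ 0 (Fermat). So f⁻¹(25) = 25^9 mod 41.
Repeated squaring mod 41: 25^1 ≡ 25, 25^2 ≡ 25² = 625 ≡ 10, 25^4 ≡ 10² = 100 ≡ 18, 25^8 ≡ 18² = 324 ≡ 37. Since 9 = 8 + 1, 25^9 ≡ 37·25: 37·25 = 925 ≡ 23. So 25^9 ≡ 23 (mod 41).
Hence f⁻¹(25) = 23.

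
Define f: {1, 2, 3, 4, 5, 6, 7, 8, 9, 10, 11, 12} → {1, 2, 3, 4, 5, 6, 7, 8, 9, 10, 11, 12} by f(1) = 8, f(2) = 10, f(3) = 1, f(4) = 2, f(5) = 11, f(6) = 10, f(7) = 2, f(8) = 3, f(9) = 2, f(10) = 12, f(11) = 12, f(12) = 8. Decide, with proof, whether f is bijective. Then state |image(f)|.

7

f(2) = 10 = f(6) with 2 ≠ 6, so f is not injective, hence not bijective.
The image of f is {1, 2, 3, 8, 10, 11, 12}, which has 7 elements.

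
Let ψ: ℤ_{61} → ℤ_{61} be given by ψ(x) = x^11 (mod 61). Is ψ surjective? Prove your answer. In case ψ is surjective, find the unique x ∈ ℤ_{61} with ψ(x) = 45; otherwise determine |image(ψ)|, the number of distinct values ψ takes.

36

Since 61 is prime, the nonzero elements of ℤ_{61} form a cyclic group of order 60.
As gcd(11, 60) = 1, raising to the 11th power is a bijection on this group: if x_1^11 ≡ x_2^11 then (x_1x_2^{−1})^11 = 1, and the only element of order dividing gcd(11, 60) = 1 is 1, so x_1 = x_2.
With ψ(0) = 0 this makes ψ injective on all of ℤ_{61}, hence bijective (finite equal-size domain and codomain). In particular ψ is surjective.
Since ψ is surjective, we find the preimage of 45. The inverse of x ↦ x^11 on (ℤ_{61})^× is x ↦ x^11, because 11·11 = 121 = 2·60 + 1 ≡ 1 (mod 60) and x^{60} = 1 for x ≠ 0 (Fermat). So ψ⁻¹(45) = 45^11 mod 61.
Repeated squaring mod 61: 45^1 ≡ 45, 45^2 ≡ 45² = 2025 ≡ 12, 45^4 ≡ 12² = 144 ≡ 22, 45^8 ≡ 22² = 484 ≡ 57. Since 11 = 8 + 2 + 1, 45^11 ≡ 57·12·45: 57·12 = 684 ≡ 13, then 13·45 = 585 ≡ 36. So 45^11 ≡ 36 (mod 61).
Hence ψ⁻¹(45) = 36.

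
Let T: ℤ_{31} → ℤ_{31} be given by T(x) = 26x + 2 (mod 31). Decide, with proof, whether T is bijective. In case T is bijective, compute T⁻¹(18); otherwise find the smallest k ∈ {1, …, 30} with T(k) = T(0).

If T(a) = T(b), then 26a ≡ 26b (mod 31). Because gcd(26, 31) = 1, we may cancel 26 to get a ≡ b (mod 31).
We now compute 26⁻¹ mod 31 explicitly. Euclid's algorithm: 31 = 1·26 + 5, 26 = 5·5 + 1; back-substituting gives 1 = 6·26 − 5·31, so 26⁻¹ ≡ 6 (mod 31).
Then y ↦ 6(y − 2) is a two-sided inverse to T, so every y ∈ ℤ_{31} has a preimage.
Hence T is bijective.
Since T is bijective, we compute T⁻¹(18): solve 26x + 2 ≡ 18 (mod 31), i.e. 26x ≡ 16 (mod 31).
Multiplying by 26⁻¹ = 6 gives x ≡ 6·16 = 96 = 3·31 + 3 ≡ 3 (mod 31).
Check: T(3) = 26·3 + 2 = 80 = 2·31 + 18 ≡ 18 (mod 31).

3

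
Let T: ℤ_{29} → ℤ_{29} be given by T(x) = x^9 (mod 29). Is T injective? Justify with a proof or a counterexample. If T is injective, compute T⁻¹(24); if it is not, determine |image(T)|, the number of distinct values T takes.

16

Since 29 is prime, the nonzero elements of ℤ_{29} form a cyclic group of order 28.
As gcd(9, 28) = 1, raising to the 9th power is a bijection on this group: if u^9 ≡ v^9 then (uv^{−1})^9 = 1, and the only element of order dividing gcd(9, 28) = 1 is 1, so u = v.
With T(0) = 0 this makes T injective on all of ℤ_{29}, hence bijective (finite equal-size domain and codomain). In particular T is injective.
Since T is injective, we find the preimage of 24. The inverse of x ↦ x^9 on (ℤ_{29})^× is x ↦ x^25, because 9·25 = 225 = 8·28 + 1 ≡ 1 (mod 28) and x^{28} = 1 for x ≠ 0 (Fermat). So T⁻¹(24) = 24^25 mod 29.
Repeated squaring mod 29: 24^1 ≡ 24, 24^2 ≡ 24² = 576 ≡ 25, 24^4 ≡ 25² = 625 ≡ 16, 24^8 ≡ 16² = 256 ≡ 24, 24^16 ≡ 24² = 576 ≡ 25. Since 25 = 16 + 8 + 1, 24^25 ≡ 25·24·24: 25·24 = 600 ≡ 20, then 20·24 = 480 ≡ 16. So 24^25 ≡ 16 (mod 29).
Hence T⁻¹(24) = 16.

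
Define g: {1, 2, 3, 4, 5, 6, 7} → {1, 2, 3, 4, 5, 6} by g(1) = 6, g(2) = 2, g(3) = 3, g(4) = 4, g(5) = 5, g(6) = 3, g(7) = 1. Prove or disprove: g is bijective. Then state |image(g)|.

g(3) = 3 = g(6) with 3 ≠ 6, so g is not injective, hence not bijective.
The image of g is {1, 2, 3, 4, 5, 6}, which has 6 elements.

6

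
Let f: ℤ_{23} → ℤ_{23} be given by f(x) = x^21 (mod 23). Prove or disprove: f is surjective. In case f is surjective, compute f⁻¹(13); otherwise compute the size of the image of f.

16

Since 23 is prime, the nonzero elements of ℤ_{23} form a cyclic group of order 22.
As gcd(21, 22) = 1, raising to the 21st power is a bijection on this group: if u^21 ≡ v^21 then (uv^{−1})^21 = 1, and the only element of order dividing gcd(21, 22) = 1 is 1, so u = v.
With f(0) = 0 this makes f injective on all of ℤ_{23}, hence bijective (finite equal-size domain and codomain). In particular f is surjective.
Since f is surjective, we find the preimage of 13. The inverse of x ↦ x^21 on (ℤ_{23})^× is x ↦ x^21, because 21·21 = 441 = 20·22 + 1 ≡ 1 (mod 22) and x^{22} = 1 for x ≠ 0 (Fermat). So f⁻¹(13) = 13^21 mod 23.
Repeated squaring mod 23: 13^1 ≡ 13, 13^2 ≡ 13² = 169 ≡ 8, 13^4 ≡ 8² = 64 ≡ 18, 13^8 ≡ 18² = 324 ≡ 2, 13^16 ≡ 2² = 4. Since 21 = 16 + 4 + 1, 13^21 ≡ 4·18·13: 4·18 = 72 ≡ 3, then 3·13 = 39 ≡ 16. So 13^21 ≡ 16 (mod 23).
Hence f⁻¹(13) = 16.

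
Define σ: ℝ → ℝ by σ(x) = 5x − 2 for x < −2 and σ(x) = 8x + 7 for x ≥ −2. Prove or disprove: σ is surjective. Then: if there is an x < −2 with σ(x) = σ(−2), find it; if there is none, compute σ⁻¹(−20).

-18/5

Both pieces are strictly increasing (slopes 5 and 8), so each is injective on its own interval.
The left piece maps (−∞, −2) onto (−∞, −12); the right piece maps [−2, ∞) onto [−9, ∞).
The union (−∞, −12) ∪ [−9, ∞) omits the interval between −12 and −9; in particular −12 has no preimage. So σ is not surjective.
Because the two images are disjoint, no x < −2 has σ(x) = σ(−2), so we compute σ⁻¹(−20): −20 lies in (−∞, −12), so solve 5x − 2 = −20: x = (−20 + 2)/5 = −18/5.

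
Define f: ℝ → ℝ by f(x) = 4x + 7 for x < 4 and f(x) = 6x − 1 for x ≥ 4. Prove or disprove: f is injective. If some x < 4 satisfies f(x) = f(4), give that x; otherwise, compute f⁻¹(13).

3/2

Both pieces are strictly increasing (slopes 4 and 6), so each is injective on its own interval.
The left piece maps (−∞, 4) onto (−∞, 23); the right piece maps [4, ∞) onto [23, ∞).
These images are disjoint, so no value is attained by both pieces. So f is injective.
Because the two images are disjoint, no x < 4 has f(x) = f(4), so we compute f⁻¹(13): 13 lies in (−∞, 23), so solve 4x + 7 = 13: x = (13 − 7)/4 = 3/2.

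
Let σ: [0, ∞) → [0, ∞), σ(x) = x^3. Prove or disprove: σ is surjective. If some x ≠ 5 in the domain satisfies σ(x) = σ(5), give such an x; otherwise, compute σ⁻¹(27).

For any y ∈ [0, ∞), x = y^{1/3} ∈ [0, ∞) gives σ(x) = y, so σ is surjective.
Since x ↦ x^3 is strictly increasing on [0, ∞), it is injective there, so no x ≠ 5 in the domain has σ(x) = σ(5). We therefore compute σ⁻¹(27) = 27^{1/3} = 3 (indeed 3^3 = 27).

3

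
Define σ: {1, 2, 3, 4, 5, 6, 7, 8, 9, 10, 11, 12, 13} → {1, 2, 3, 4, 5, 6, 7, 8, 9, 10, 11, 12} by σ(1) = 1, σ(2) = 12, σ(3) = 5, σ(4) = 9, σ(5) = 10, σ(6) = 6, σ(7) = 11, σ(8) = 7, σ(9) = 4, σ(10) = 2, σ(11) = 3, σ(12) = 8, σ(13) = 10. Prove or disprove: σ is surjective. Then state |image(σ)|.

12

Every element of the codomain has a preimage: 1 = σ(1), 2 = σ(10), 3 = σ(11), 4 = σ(9), 5 = σ(3), 6 = σ(6), 7 = σ(8), 8 = σ(12), 9 = σ(4), 10 = σ(5), 11 = σ(7), 12 = σ(2).
Hence σ is surjective.
The image of σ is {1, 2, 3, 4, 5, 6, 7, 8, 9, 10, 11, 12}, which has 12 elements.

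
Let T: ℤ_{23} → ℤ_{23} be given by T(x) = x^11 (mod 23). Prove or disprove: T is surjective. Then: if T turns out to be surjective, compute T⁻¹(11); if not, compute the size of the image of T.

3

T(1) = 1^11 = 1.
T(2): Repeated squaring mod 23: 2^1 ≡ 2, 2^2 ≡ 2² = 4, 2^4 ≡ 4² = 16, 2^8 ≡ 16² = 256 ≡ 3. Since 11 = 8 + 2 + 1, 2^11 ≡ 3·4·2: 3·4 = 12, then 12·2 = 24 ≡ 1. So 2^11 ≡ 1 (mod 23).
So T(1) = T(2) = 1 while 1 ≠ 2, thus T is not injective.
A non-injective map from the 23-element set ℤ_{23} to itself takes at most 22 distinct values, so it cannot be surjective. Thus T is not surjective.
Since T is not surjective, we determine |image(T)|. Computing x^11 mod 23 for each x (by repeated squaring, reducing mod 23 at every step), the values T(0), T(1), …, T(22) are: 0, 1, 1, 1, 1, 22, 1, 22, 1, 1, 22, 22, 1, 1, 22, 22, 1, 22, 1, 22, 22, 22, 22.
The distinct values are {0, 1, 22}; there are 3 of them.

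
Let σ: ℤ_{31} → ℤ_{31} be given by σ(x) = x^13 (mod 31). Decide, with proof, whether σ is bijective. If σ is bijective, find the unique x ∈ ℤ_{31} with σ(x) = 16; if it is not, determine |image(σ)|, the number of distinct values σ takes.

Since 31 is prime, the nonzero elements of ℤ_{31} form a cyclic group of order 30.
As gcd(13, 30) = 1, raising to the 13th power is a bijection on this group: if u^13 ≡ v^13 then (uv^{−1})^13 = 1, and the only element of order dividing gcd(13, 30) = 1 is 1, so u = v.
With σ(0) = 0 this makes σ injective on all of ℤ_{31}, hence bijective (finite equal-size domain and codomain). In particular σ is bijective.
Since σ is bijective, we find the preimage of 16. The inverse of x ↦ x^13 on (ℤ_{31})^× is x ↦ x^7, because 13·7 = 91 = 3·30 + 1 ≡ 1 (mod 30) and x^{30} = 1 for x ≠ 0 (Fermat). So σ⁻¹(16) = 16^7 mod 31.
Repeated squaring mod 31: 16^1 ≡ 16, 16^2 ≡ 16² = 256 ≡ 8, 16^4 ≡ 8² = 64 ≡ 2. Since 7 = 4 + 2 + 1, 16^7 ≡ 2·8·16: 2·8 = 16, then 16·16 = 256 ≡ 8. So 16^7 ≡ 8 (mod 31).
Hence σ⁻¹(16) = 8.

8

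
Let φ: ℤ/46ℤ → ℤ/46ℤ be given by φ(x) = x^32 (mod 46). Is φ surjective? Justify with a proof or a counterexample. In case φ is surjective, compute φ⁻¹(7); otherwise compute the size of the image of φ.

24

φ(22): Repeated squaring mod 46: 22^1 ≡ 22, 22^2 ≡ 22² = 484 ≡ 24, 22^4 ≡ 24² = 576 ≡ 24, 22^8 ≡ 24² = 576 ≡ 24, 22^16 ≡ 24² = 576 ≡ 24, 22^32 ≡ 24² = 576 ≡ 24. So 22^32 ≡ 24 (mod 46).
φ(24): Repeated squaring mod 46: 24^1 ≡ 24, 24^2 ≡ 24² = 576 ≡ 24, 24^4 ≡ 24² = 576 ≡ 24, 24^8 ≡ 24² = 576 ≡ 24, 24^16 ≡ 24² = 576 ≡ 24, 24^32 ≡ 24² = 576 ≡ 24. So 24^32 ≡ 24 (mod 46).
So φ(22) = φ(24) = 24 while 22 ≠ 24, therefore φ is not injective.
A non-injective map from the 46-element set ℤ/46ℤ to itself takes at most 45 distinct values, so it cannot be surjective. Hence φ is not surjective.
Since φ is not surjective, we determine |image(φ)|. Computing x^32 mod 46 for each x (by repeated squaring, reducing mod 46 at every step), the values φ(0), φ(1), …, φ(45) are: 0, 1, 12, 31, 6, 9, 4, 13, 26, 41, 16, 25, 2, 39, 18, 3, 36, 27, 32, 29, 8, 35, 24, 23, 24, 35, 8, 29, 32, 27, 36, 3, 18, 39, 2, 25, 16, 41, 26, 13, 4, 9, 6, 31, 12, 1.
The distinct values are {0, 1, 2, 3, 4, 6, 8, 9, 12, 13, 16, 18, 23, 24, 25, 26, 27, 29, 31, 32, 35, 36, 39, 41}; there are 24 of them.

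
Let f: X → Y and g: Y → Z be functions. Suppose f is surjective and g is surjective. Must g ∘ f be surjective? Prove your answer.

surjective

Let c ∈ Z. Since g is surjective, there is b ∈ Y with g(b) = c. Since f is surjective, there is a ∈ X with f(a) = b.
Then (g ∘ f)(a) = g(b) = c. Thus g ∘ f is surjective.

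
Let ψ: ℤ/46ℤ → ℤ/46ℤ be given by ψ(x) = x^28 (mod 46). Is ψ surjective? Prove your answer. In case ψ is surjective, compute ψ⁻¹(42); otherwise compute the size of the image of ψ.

ψ(22): Repeated squaring mod 46: 22^1 ≡ 22, 22^2 ≡ 22² = 484 ≡ 24, 22^4 ≡ 24² = 576 ≡ 24, 22^8 ≡ 24² = 576 ≡ 24, 22^16 ≡ 24² = 576 ≡ 24. Since 28 = 16 + 8 + 4, 22^28 ≡ 24·24·24: 24·24 = 576 ≡ 24, then 24·24 = 576 ≡ 24. So 22^28 ≡ 24 (mod 46).
ψ(24): Repeated squaring mod 46: 24^1 ≡ 24, 24^2 ≡ 24² = 576 ≡ 24, 24^4 ≡ 24² = 576 ≡ 24, 24^8 ≡ 24² = 576 ≡ 24, 24^16 ≡ 24² = 576 ≡ 24. Since 28 = 16 + 8 + 4, 24^28 ≡ 24·24·24: 24·24 = 576 ≡ 24, then 24·24 = 576 ≡ 24. So 24^28 ≡ 24 (mod 46).
So ψ(22) = ψ(24) = 24 while 22 ≠ 24, hence ψ is not injective.
A non-injective map from the 46-element set ℤ/46ℤ to itself takes at most 45 distinct values, so it cannot be surjective. Thus ψ is not surjective.
Since ψ is not surjective, we determine |image(ψ)|. Computing x^28 mod 46 for each x (by repeated squaring, reducing mod 46 at every step), the values ψ(0), ψ(1), …, ψ(45) are: 0, 1, 18, 39, 2, 31, 12, 27, 36, 3, 6, 9, 32, 29, 26, 13, 4, 35, 8, 25, 16, 41, 24, 23, 24, 41, 16, 25, 8, 35, 4, 13, 26, 29, 32, 9, 6, 3, 36, 27, 12, 31, 2, 39, 18, 1.
The distinct values are {0, 1, 2, 3, 4, 6, 8, 9, 12, 13, 16, 18, 23, 24, 25, 26, 27, 29, 31, 32, 35, 36, 39, 41}; there are 24 of them.

24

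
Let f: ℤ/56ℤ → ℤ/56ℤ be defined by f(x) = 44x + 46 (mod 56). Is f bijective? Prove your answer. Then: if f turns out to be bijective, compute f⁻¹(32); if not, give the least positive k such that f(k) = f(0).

We have gcd(44, 56) = 4 > 1. Taking u = 0 and v = 14: f(0) = 46 and f(14) = 44·14 + 46 = 662 ≡ 46 (mod 56).
So f(0) = f(14) while 0 ≠ 14, so f is not injective, hence not bijective.
Since f is not bijective, we find the least positive k with f(k) = f(0): this means 44k ≡ 0 (mod 56), i.e. 56 ∣ 44k. Since gcd(44, 56) = 4, dividing through by 4 this holds exactly when 14 ∣ 11k, and as gcd(11, 14) = 1, exactly when 14 ∣ k.
The smallest positive such k is 14.

14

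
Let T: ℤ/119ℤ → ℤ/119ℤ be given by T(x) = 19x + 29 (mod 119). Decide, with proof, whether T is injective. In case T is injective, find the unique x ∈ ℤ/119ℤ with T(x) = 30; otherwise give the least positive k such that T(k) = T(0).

Suppose T(x_1) = T(x_2) in ℤ/119ℤ. Then 19x_1 + 29 ≡ 19x_2 + 29 (mod 119), hence 19(x_1 − x_2) ≡ 0 (mod 119).
Since gcd(19, 119) = 1, 19 is invertible modulo 119, thus x_1 − x_2 ≡ 0 (mod 119), i.e. x_1 = x_2.
Therefore T is injective.
We now compute 19⁻¹ mod 119 explicitly. Euclid's algorithm: 119 = 6·19 + 5, 19 = 3·5 + 4, 5 = 1·4 + 1; back-substituting gives 1 = 94·19 − 15·119, so 19⁻¹ ≡ 94 (mod 119).
Since T is injective, we compute T⁻¹(30): solve 19x + 29 ≡ 30 (mod 119), i.e. 19x ≡ 1 (mod 119).
Multiplying by 19⁻¹ = 94 gives x ≡ 94·1 = 94 ≡ 94 (mod 119).
Check: T(94) = 19·94 + 29 = 1815 = 15·119 + 30 ≡ 30 (mod 119).

94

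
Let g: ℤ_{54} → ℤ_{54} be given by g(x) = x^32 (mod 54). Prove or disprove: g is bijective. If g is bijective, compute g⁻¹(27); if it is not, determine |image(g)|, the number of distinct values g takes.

20

g(0) = 0^32 = 0.
g(6): Repeated squaring mod 54: 6^1 ≡ 6, 6^2 ≡ 6² = 36, 6^4 ≡ 36² = 1296 ≡ 0, 6^8 ≡ 0² = 0, 6^16 ≡ 0² = 0, 6^32 ≡ 0² = 0. So 6^32 ≡ 0 (mod 54).
So g(0) = g(6) = 0 while 0 ≠ 6, so g is not injective, hence not bijective.
Since g is not bijective, we determine |image(g)|. Computing x^32 mod 54 for each x (by repeated squaring, reducing mod 54 at every step), the values g(0), g(1), …, g(53) are: 0, 1, 22, 27, 52, 7, 0, 13, 10, 27, 46, 31, 0, 43, 16, 27, 4, 19, 0, 37, 40, 27, 34, 25, 0, 49, 28, 27, 28, 49, 0, 25, 34, 27, 40, 37, 0, 19, 4, 27, 16, 43, 0, 31, 46, 27, 10, 13, 0, 7, 52, 27, 22, 1.
The distinct values are {0, 1, 4, 7, 10, 13, 16, 19, 22, 25, 27, 28, 31, 34, 37, 40, 43, 46, 49, 52}; there are 20 of them.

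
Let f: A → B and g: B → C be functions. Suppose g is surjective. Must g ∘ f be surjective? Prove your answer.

No. Take A = {1}, B = C = {1, 2, 3, 4}, f(1) = 1, and g = identity (surjective).
Then (g ∘ f)(1) = 1, and 4 ∈ C has no preimage under g ∘ f, so g ∘ f is not surjective.

not surjective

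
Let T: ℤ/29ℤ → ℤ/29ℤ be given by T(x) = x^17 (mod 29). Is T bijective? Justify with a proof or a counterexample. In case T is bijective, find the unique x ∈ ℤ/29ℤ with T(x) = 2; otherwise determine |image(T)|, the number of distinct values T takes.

Since 29 is prime, the nonzero elements of ℤ/29ℤ form a cyclic group of order 28.
As gcd(17, 28) = 1, raising to the 17th power is a bijection on this group: if u^17 ≡ v^17 then (uv^{−1})^17 = 1, and the only element of order dividing gcd(17, 28) = 1 is 1, so u = v.
With T(0) = 0 this makes T injective on all of ℤ/29ℤ, hence bijective (finite equal-size domain and codomain). In particular T is bijective.
Since T is bijective, we find the preimage of 2. The inverse of x ↦ x^17 on (ℤ/29ℤ)^× is x ↦ x^5, because 17·5 = 85 = 3·28 + 1 ≡ 1 (mod 28) and x^{28} = 1 for x ≠ 0 (Fermat). So T⁻¹(2) = 2^5 mod 29.
Repeated squaring mod 29: 2^1 ≡ 2, 2^2 ≡ 2² = 4, 2^4 ≡ 4² = 16. Since 5 = 4 + 1, 2^5 ≡ 16·2: 16·2 = 32 ≡ 3. So 2^5 ≡ 3 (mod 29).
Hence T⁻¹(2) = 3.

3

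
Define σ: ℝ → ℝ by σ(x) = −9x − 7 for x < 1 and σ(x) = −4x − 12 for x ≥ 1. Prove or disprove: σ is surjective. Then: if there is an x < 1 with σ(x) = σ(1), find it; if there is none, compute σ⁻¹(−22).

5/2

Both pieces are strictly decreasing (slopes −9 and −4), so each is injective on its own interval.
The left piece maps (−∞, 1) onto (−16, ∞); the right piece maps [1, ∞) onto (−∞, −16].
These images together cover ℝ, so σ is surjective.
Because the two images are disjoint, no x < 1 has σ(x) = σ(1), so we compute σ⁻¹(−22): −22 lies in (−∞, −16], so solve −4x − 12 = −22: x = (−22 + 12)/(−4) = 5/2.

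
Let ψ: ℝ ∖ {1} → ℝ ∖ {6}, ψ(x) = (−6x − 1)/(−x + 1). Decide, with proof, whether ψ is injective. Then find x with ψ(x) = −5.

4/11

Suppose ψ(x_1) = ψ(x_2). Cross-multiplying: (−6x_1 − 1)(−x_2 + 1) = (−6x_2 − 1)(−x_1 + 1).
Expanding both sides and cancelling the symmetric terms leaves −7·(x_1 − x_2) = 0. Since −7 ≠ 0, x_1 = x_2. Hence ψ is injective.
Solving ψ(x) = −5: cross-multiplying gives −6x − 1 = −5(−x + 1), which rearranges to −11x = −4, so x = 4/11.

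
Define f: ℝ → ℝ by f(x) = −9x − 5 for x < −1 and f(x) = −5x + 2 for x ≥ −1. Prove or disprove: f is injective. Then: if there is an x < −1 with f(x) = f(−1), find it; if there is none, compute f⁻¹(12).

-4/3

Both pieces are strictly decreasing (slopes −9 and −5), so each is injective on its own interval.
The left piece maps (−∞, −1) onto (4, ∞); the right piece maps [−1, ∞) onto (−∞, 7].
These images overlap. In particular f(−1) = 7 (right piece), and solving −9x − 5 = 7 on the left piece gives x = −4/3 < −1.
So f(−4/3) = f(−1) with −4/3 ≠ −1, and f is not injective. This x = −4/3 is the requested value below −1.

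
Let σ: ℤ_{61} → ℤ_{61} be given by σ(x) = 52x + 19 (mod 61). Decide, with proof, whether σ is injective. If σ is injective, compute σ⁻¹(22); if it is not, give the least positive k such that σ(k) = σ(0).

Suppose σ(s) = σ(t) in ℤ_{61}. Then 52s + 19 ≡ 52t + 19 (mod 61), so 52(s − t) ≡ 0 (mod 61).
Since gcd(52, 61) = 1, 52 is invertible modulo 61, therefore s − t ≡ 0 (mod 61), i.e. s = t.
Thus σ is injective.
We now compute 52⁻¹ mod 61 explicitly. Euclid's algorithm: 61 = 1·52 + 9, 52 = 5·9 + 7, 9 = 1·7 + 2, 7 = 3·2 + 1; back-substituting gives 1 = 27·52 − 23·61, so 52⁻¹ ≡ 27 (mod 61).
Since σ is injective, we compute σ⁻¹(22): solve 52x + 19 ≡ 22 (mod 61), i.e. 52x ≡ 3 (mod 61).
Multiplying by 52⁻¹ = 27 gives x ≡ 27·3 = 81 = 1·61 + 20 ≡ 20 (mod 61).
Check: σ(20) = 52·20 + 19 = 1059 = 17·61 + 22 ≡ 22 (mod 61).

20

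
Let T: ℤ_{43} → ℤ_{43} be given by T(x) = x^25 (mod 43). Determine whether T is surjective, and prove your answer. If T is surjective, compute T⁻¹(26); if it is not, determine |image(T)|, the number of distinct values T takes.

29

Since 43 is prime, the nonzero elements of ℤ_{43} form a cyclic group of order 42.
As gcd(25, 42) = 1, raising to the 25th power is a bijection on this group: if x_1^25 ≡ x_2^25 then (x_1x_2^{−1})^25 = 1, and the only element of order dividing gcd(25, 42) = 1 is 1, so x_1 = x_2.
With T(0) = 0 this makes T injective on all of ℤ_{43}, hence bijective (finite equal-size domain and codomain). In particular T is surjective.
Since T is surjective, we find the preimage of 26. The inverse of x ↦ x^25 on (ℤ_{43})^× is x ↦ x^37, because 25·37 = 925 = 22·42 + 1 ≡ 1 (mod 42) and x^{42} = 1 for x ≠ 0 (Fermat). So T⁻¹(26) = 26^37 mod 43.
Repeated squaring mod 43: 26^1 ≡ 26, 26^2 ≡ 26² = 676 ≡ 31, 26^4 ≡ 31² = 961 ≡ 15, 26^8 ≡ 15² = 225 ≡ 10, 26^16 ≡ 10² = 100 ≡ 14, 26^32 ≡ 14² = 196 ≡ 24. Since 37 = 32 + 4 + 1, 26^37 ≡ 24·15·26: 24·15 = 360 ≡ 16, then 16·26 = 416 ≡ 29. So 26^37 ≡ 29 (mod 43).
Hence T⁻¹(26) = 29.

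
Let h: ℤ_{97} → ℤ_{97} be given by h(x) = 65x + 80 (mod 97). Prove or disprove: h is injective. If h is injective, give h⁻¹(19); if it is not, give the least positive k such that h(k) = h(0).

Recall that h is injective when h(s) = h(t) forces s = t.
If h(s) = h(t), then 65s ≡ 65t (mod 97). Because gcd(65, 97) = 1, we may cancel 65 to get s ≡ t (mod 97).
So h is injective.
We now compute 65⁻¹ mod 97 explicitly. Euclid's algorithm: 97 = 1·65 + 32, 65 = 2·32 + 1; back-substituting gives 1 = 3·65 − 2·97, so 65⁻¹ ≡ 3 (mod 97).
Since h is injective, we find h⁻¹(19): we need 65x ≡ 19 − 80 ≡ 36 (mod 97). Using 65⁻¹ = 3: x ≡ 3·36 = 108 = 1·97 + 11, so x = 11.
Check: h(11) = 65·11 + 80 = 795 = 8·97 + 19 ≡ 19 (mod 97).

11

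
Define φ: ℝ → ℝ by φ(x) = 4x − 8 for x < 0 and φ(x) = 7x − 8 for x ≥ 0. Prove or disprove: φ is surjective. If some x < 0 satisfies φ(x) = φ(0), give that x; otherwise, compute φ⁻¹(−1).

Both pieces are strictly increasing (slopes 4 and 7), so each is injective on its own interval.
The left piece maps (−∞, 0) onto (−∞, −8); the right piece maps [0, ∞) onto [−8, ∞).
These images together cover ℝ, so φ is surjective.
Because the two images are disjoint, no x < 0 has φ(x) = φ(0), so we compute φ⁻¹(−1): −1 lies in [−8, ∞), so solve 7x − 8 = −1: x = (−1 + 8)/7 = 1.

1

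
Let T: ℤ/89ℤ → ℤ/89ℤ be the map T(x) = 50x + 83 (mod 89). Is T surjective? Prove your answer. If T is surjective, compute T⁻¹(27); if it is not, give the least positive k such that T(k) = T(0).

Since gcd(50, 89) = 1, 50 is invertible modulo 89. Euclid's algorithm: 89 = 1·50 + 39, 50 = 1·39 + 11, 39 = 3·11 + 6, 11 = 1·6 + 5, 6 = 1·5 + 1; back-substituting gives 1 = 73·50 − 41·89, so 50⁻¹ ≡ 73 (mod 89).
Then y ↦ 73(y − 83) is a two-sided inverse to T, so every y ∈ ℤ/89ℤ has a preimage.
So T is surjective.
Since T is surjective, we compute T⁻¹(27): solve 50x + 83 ≡ 27 (mod 89), i.e. 50x ≡ 33 (mod 89).
Multiplying by 50⁻¹ = 73 gives x ≡ 73·33 = 2409 = 27·89 + 6 ≡ 6 (mod 89).
Check: T(6) = 50·6 + 83 = 383 = 4·89 + 27 ≡ 27 (mod 89).

6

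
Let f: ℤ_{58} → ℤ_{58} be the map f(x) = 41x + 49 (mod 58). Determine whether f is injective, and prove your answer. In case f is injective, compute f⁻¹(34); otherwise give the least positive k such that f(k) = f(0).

35

If f(a) = f(b), then 41a ≡ 41b (mod 58). Because gcd(41, 58) = 1, we may cancel 41 to get a ≡ b (mod 58).
Therefore f is injective.
We now compute 41⁻¹ mod 58 explicitly. Euclid's algorithm: 58 = 1·41 + 17, 41 = 2·17 + 7, 17 = 2·7 + 3, 7 = 2·3 + 1; back-substituting gives 1 = 17·41 − 12·58, so 41⁻¹ ≡ 17 (mod 58).
Since f is injective, we compute f⁻¹(34): solve 41x + 49 ≡ 34 (mod 58), i.e. 41x ≡ 43 (mod 58).
Multiplying by 41⁻¹ = 17 gives x ≡ 17·43 = 731 = 12·58 + 35 ≡ 35 (mod 58).
Check: f(35) = 41·35 + 49 = 1484 = 25·58 + 34 ≡ 34 (mod 58).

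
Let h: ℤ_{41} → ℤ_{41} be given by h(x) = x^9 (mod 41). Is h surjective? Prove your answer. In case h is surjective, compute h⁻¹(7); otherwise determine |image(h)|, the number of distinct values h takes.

13

Since 41 is prime, the nonzero elements of ℤ_{41} form a cyclic group of order 40.
As gcd(9, 40) = 1, raising to the 9th power is a bijection on this group: if s^9 ≡ t^9 then (st^{−1})^9 = 1, and the only element of order dividing gcd(9, 40) = 1 is 1, so s = t.
With h(0) = 0 this makes h injective on all of ℤ_{41}, hence bijective (finite equal-size domain and codomain). In particular h is surjective.
Since h is surjective, we find the preimage of 7. The inverse of x ↦ x^9 on (ℤ_{41})^× is x ↦ x^9, because 9·9 = 81 = 2·40 + 1 ≡ 1 (mod 40) and x^{40} = 1 for x ≠ 0 (Fermat). So h⁻¹(7) = 7^9 mod 41.
Repeated squaring mod 41: 7^1 ≡ 7, 7^2 ≡ 7² = 49 ≡ 8, 7^4 ≡ 8² = 64 ≡ 23, 7^8 ≡ 23² = 529 ≡ 37. Since 9 = 8 + 1, 7^9 ≡ 37·7: 37·7 = 259 ≡ 13. So 7^9 ≡ 13 (mod 41).
Hence h⁻¹(7) = 13.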